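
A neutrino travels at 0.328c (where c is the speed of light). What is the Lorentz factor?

v/c = 0.328, so (v/c)² = 0.107584
1 - (v/c)² = 0.892416
γ = 1/√(0.892416) = 1.059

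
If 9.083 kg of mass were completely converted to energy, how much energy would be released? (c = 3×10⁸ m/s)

Using E = mc²:
c² = (3×10⁸)² = 9×10¹⁶ m²/s²
E = 9.083 × 9×10¹⁶ = 8.175×10¹⁷ J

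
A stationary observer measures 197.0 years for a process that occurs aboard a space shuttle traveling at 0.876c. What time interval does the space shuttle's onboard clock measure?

Dilated time Δt = 197.0 years
γ = 1/√(1 - 0.876²) = 2.07335
Δt₀ = Δt/γ = 197.0/2.07335 = 95.02 years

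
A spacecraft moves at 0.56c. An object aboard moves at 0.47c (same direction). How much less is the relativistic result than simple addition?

Classical: u' + v = 0.47 + 0.56 = 1.03c
Relativistic: u = (0.47 + 0.56)/(1 + 0.2632) = 1.03/1.2632 = 0.8154c
Difference: 1.03 - 0.8154 = 0.2146c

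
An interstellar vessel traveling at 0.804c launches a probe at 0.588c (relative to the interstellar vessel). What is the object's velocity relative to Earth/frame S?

u = (u' + v)/(1 + u'v/c²)
Numerator: 0.588 + 0.804 = 1.392
Denominator: 1 + 0.472752 = 1.472752
u = 1.392/1.472752 = 0.9452c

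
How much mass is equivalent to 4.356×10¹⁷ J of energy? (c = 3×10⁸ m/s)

From E = mc², we get m = E/c²
c² = (3×10⁸)² = 9×10¹⁶ m²/s²
m = 4.356×10¹⁷ / 9×10¹⁶ = 4.840 kg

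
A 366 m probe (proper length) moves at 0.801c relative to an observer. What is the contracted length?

Proper length L₀ = 366 m
γ = 1/√(1 - 0.801²) = 1.6704
L = L₀/γ = 366/1.6704 = 219.1 m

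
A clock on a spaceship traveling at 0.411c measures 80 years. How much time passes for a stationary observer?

Proper time Δt₀ = 80 years
γ = 1/√(1 - 0.411²) = 1.0969
Δt = γΔt₀ = 1.0969 × 80 = 87.75 years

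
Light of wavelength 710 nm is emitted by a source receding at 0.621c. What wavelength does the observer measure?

β = 0.621
Wavelength Doppler factor = √(1.621/0.379) = √(4.277) = 2.068
λ_obs = 710 × 2.068 = 1468 nm (redshift)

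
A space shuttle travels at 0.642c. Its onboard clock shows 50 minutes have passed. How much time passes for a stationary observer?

Proper time Δt₀ = 50 minutes
γ = 1/√(1 - 0.642²) = 1.30428
Δt = γΔt₀ = 1.30428 × 50 = 65.21 minutes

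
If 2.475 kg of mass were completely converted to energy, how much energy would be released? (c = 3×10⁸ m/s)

Using E = mc²:
c² = (3×10⁸)² = 9×10¹⁶ m²/s²
E = 2.475 × 9×10¹⁶ = 2.228×10¹⁷ J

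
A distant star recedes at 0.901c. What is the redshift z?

β = 0.901
(1+β)/(1-β) = 1.901/0.099 = 19.20
√(19.20) = 4.382
z = 4.382 - 1 = 3.382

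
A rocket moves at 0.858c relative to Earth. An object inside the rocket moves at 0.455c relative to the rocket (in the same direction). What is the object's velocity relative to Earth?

u = (u' + v)/(1 + u'v/c²)
Numerator: 0.455 + 0.858 = 1.313
Denominator: 1 + 0.39039 = 1.39039
u = 1.313/1.39039 = 0.9443c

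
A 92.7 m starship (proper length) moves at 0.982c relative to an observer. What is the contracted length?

Proper length L₀ = 92.7 m
γ = 1/√(1 - 0.982²) = 5.294
L = L₀/γ = 92.7/5.294 = 17.51 m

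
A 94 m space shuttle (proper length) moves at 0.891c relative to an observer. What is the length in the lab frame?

Proper length L₀ = 94 m
γ = 1/√(1 - 0.891²) = 2.2026
L = L₀/γ = 94/2.2026 = 42.68 m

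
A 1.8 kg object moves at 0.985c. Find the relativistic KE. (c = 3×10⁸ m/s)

γ = 1/√(1 - 0.985²) = 5.795
γ - 1 = 4.795
KE = (γ-1)mc² = 4.795 × 1.8 × (3×10⁸)² = 7.768×10¹⁷ J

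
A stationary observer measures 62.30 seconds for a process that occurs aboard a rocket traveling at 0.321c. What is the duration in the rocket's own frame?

Dilated time Δt = 62.30 seconds
γ = 1/√(1 - 0.321²) = 1.056
Δt₀ = Δt/γ = 62.30/1.056 = 59.00 seconds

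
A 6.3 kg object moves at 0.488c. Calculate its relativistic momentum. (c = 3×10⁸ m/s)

γ = 1/√(1 - 0.488²) = 1.146
v = 0.488 × 3×10⁸ = 1.464×10⁸ m/s
p = γmv = 1.146 × 6.3 × 1.464×10⁸ = 1.057×10⁹ kg·m/s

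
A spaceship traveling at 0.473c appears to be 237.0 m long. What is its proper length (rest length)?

Contracted length L = 237.0 m
γ = 1/√(1 - 0.473²) = 1.135
L₀ = γL = 1.135 × 237.0 = 269.0 m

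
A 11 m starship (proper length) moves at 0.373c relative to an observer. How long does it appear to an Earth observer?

Proper length L₀ = 11 m
γ = 1/√(1 - 0.373²) = 1.0778
L = L₀/γ = 11/1.0778 = 10.21 m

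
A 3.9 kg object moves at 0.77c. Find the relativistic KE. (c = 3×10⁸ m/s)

γ = 1/√(1 - 0.77²) = 1.5673
γ - 1 = 0.5673
KE = (γ-1)mc² = 0.5673 × 3.9 × (3×10⁸)² = 1.991×10¹⁷ J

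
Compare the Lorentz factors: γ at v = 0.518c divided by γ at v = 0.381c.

γ₁ = 1/√(1 - 0.518²) = 1.1691
γ₂ = 1/√(1 - 0.381²) = 1.0816
γ₁/γ₂ = 1.1691/1.0816 = 1.081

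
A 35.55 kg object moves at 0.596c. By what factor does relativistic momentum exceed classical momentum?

p_rel = γmv, p_class = mv
Ratio = γ = 1/√(1 - 0.596²) = 1.245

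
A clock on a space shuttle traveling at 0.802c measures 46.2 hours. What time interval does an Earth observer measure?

Proper time Δt₀ = 46.2 hours
γ = 1/√(1 - 0.802²) = 1.674
Δt = γΔt₀ = 1.674 × 46.2 = 77.34 hours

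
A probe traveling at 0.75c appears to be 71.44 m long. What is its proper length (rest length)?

Contracted length L = 71.44 m
γ = 1/√(1 - 0.75²) = 1.512
L₀ = γL = 1.512 × 71.44 = 108.0 m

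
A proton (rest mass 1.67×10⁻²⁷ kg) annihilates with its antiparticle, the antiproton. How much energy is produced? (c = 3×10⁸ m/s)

Both particles have the same rest mass, so total mass = 2m
E = 2m·c² = 2 × 1.67×10⁻²⁷ × (3×10⁸)²
= 2 × 1.67×10⁻²⁷ × 9×10¹⁶
= 3.006×10⁻¹⁰ J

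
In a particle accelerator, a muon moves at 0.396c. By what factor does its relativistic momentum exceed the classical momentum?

p_rel = γmv, p_class = mv
Ratio = γ = 1/√(1 - 0.396²)
= 1/√(0.843184) = 1.089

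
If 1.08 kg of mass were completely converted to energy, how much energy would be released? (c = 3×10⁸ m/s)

Using E = mc²:
c² = (3×10⁸)² = 9×10¹⁶ m²/s²
E = 1.08 × 9×10¹⁶ = 9.720×10¹⁶ J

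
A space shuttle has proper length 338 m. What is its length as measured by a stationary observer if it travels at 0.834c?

Proper length L₀ = 338 m
γ = 1/√(1 - 0.834²) = 1.812
L = L₀/γ = 338/1.812 = 186.5 m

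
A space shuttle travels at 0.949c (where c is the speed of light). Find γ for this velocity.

v/c = 0.949, so (v/c)² = 0.900601
1 - (v/c)² = 0.099399
γ = 1/√(0.099399) = 3.172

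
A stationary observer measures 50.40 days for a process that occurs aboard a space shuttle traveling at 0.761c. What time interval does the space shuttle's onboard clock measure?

Dilated time Δt = 50.40 days
γ = 1/√(1 - 0.761²) = 1.5414
Δt₀ = Δt/γ = 50.40/1.5414 = 32.70 days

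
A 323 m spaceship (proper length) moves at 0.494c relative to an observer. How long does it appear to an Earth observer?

Proper length L₀ = 323 m
γ = 1/√(1 - 0.494²) = 1.1501
L = L₀/γ = 323/1.1501 = 280.8 m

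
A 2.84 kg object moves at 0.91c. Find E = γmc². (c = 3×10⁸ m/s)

γ = 1/√(1 - 0.91²) = 2.412
mc² = 2.84 × (3×10⁸)² = 2.556×10¹⁷ J
E = γmc² = 2.412 × 2.556×10¹⁷ = 6.165×10¹⁷ J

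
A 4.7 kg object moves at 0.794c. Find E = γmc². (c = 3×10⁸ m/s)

γ = 1/√(1 - 0.794²) = 1.645
mc² = 4.7 × (3×10⁸)² = 4.230×10¹⁷ J
E = γmc² = 1.645 × 4.230×10¹⁷ = 6.958×10¹⁷ J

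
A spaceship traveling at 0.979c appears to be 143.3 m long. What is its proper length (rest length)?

Contracted length L = 143.3 m
γ = 1/√(1 - 0.979²) = 4.905
L₀ = γL = 4.905 × 143.3 = 702.9 m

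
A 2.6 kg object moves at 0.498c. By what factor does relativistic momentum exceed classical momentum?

p_rel = γmv, p_class = mv
Ratio = γ = 1/√(1 - 0.498²) = 1.153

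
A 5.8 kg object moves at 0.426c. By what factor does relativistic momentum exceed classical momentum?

p_rel = γmv, p_class = mv
Ratio = γ = 1/√(1 - 0.426²) = 1.105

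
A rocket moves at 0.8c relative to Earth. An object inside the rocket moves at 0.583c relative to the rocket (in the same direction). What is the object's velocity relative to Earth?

u = (u' + v)/(1 + u'v/c²)
Numerator: 0.583 + 0.8 = 1.383
Denominator: 1 + 0.4664 = 1.4664
u = 1.383/1.4664 = 0.9431c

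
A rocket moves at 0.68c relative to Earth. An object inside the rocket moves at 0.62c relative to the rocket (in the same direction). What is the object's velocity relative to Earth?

u = (u' + v)/(1 + u'v/c²)
Numerator: 0.62 + 0.68 = 1.3
Denominator: 1 + 0.4216 = 1.4216
u = 1.3/1.4216 = 0.9145c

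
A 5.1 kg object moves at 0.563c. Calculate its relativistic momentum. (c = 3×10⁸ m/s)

γ = 1/√(1 - 0.563²) = 1.210
v = 0.563 × 3×10⁸ = 1.689×10⁸ m/s
p = γmv = 1.210 × 5.1 × 1.689×10⁸ = 1.042×10⁹ kg·m/s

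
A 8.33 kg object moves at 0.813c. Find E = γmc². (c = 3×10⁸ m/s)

γ = 1/√(1 - 0.813²) = 1.7174
mc² = 8.33 × (3×10⁸)² = 7.497×10¹⁷ J
E = γmc² = 1.7174 × 7.497×10¹⁷ = 1.288×10¹⁸ J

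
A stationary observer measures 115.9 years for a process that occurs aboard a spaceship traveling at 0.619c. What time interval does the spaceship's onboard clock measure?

Dilated time Δt = 115.9 years
γ = 1/√(1 - 0.619²) = 1.27325
Δt₀ = Δt/γ = 115.9/1.27325 = 91.03 years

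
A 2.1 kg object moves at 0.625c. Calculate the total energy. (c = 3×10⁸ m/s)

γ = 1/√(1 - 0.625²) = 1.281
mc² = 2.1 × (3×10⁸)² = 1.890×10¹⁷ J
E = γmc² = 1.281 × 1.890×10¹⁷ = 2.421×10¹⁷ J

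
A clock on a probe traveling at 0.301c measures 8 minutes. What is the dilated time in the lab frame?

Proper time Δt₀ = 8 minutes
γ = 1/√(1 - 0.301²) = 1.0486
Δt = γΔt₀ = 1.0486 × 8 = 8.389 minutes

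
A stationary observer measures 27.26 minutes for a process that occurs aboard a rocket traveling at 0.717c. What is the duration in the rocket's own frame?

Dilated time Δt = 27.26 minutes
γ = 1/√(1 - 0.717²) = 1.435
Δt₀ = Δt/γ = 27.26/1.435 = 19.00 minutes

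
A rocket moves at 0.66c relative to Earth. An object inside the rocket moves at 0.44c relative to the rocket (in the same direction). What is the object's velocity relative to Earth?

u = (u' + v)/(1 + u'v/c²)
Numerator: 0.44 + 0.66 = 1.1
Denominator: 1 + 0.2904 = 1.2904
u = 1.1/1.2904 = 0.8524c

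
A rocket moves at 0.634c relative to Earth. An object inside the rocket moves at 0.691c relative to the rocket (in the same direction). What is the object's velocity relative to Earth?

u = (u' + v)/(1 + u'v/c²)
Numerator: 0.691 + 0.634 = 1.325
Denominator: 1 + 0.438094 = 1.438094
u = 1.325/1.438094 = 0.9214c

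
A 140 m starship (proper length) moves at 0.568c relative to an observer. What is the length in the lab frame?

Proper length L₀ = 140 m
γ = 1/√(1 - 0.568²) = 1.215
L = L₀/γ = 140/1.215 = 115.2 m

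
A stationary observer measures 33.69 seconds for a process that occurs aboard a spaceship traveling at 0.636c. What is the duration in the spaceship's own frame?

Dilated time Δt = 33.69 seconds
γ = 1/√(1 - 0.636²) = 1.296
Δt₀ = Δt/γ = 33.69/1.296 = 26.00 seconds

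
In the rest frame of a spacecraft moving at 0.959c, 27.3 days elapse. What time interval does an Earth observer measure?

Proper time Δt₀ = 27.3 days
γ = 1/√(1 - 0.959²) = 3.5285
Δt = γΔt₀ = 3.5285 × 27.3 = 96.33 days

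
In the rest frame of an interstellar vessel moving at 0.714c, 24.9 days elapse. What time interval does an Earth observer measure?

Proper time Δt₀ = 24.9 days
γ = 1/√(1 - 0.714²) = 1.428
Δt = γΔt₀ = 1.428 × 24.9 = 35.56 days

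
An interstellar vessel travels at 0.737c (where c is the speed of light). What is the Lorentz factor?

v/c = 0.737, so (v/c)² = 0.543169
1 - (v/c)² = 0.456831
γ = 1/√(0.456831) = 1.480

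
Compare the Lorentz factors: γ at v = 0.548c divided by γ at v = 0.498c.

γ₁ = 1/√(1 - 0.548²) = 1.1955
γ₂ = 1/√(1 - 0.498²) = 1.1532
γ₁/γ₂ = 1.1955/1.1532 = 1.037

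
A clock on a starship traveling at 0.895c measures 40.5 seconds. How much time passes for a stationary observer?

Proper time Δt₀ = 40.5 seconds
γ = 1/√(1 - 0.895²) = 2.2418
Δt = γΔt₀ = 2.2418 × 40.5 = 90.79 seconds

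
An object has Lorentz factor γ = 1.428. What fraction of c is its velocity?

From γ = 1/√(1 - v²/c²):
1/γ² = 1/1.428² = 0.4904
v²/c² = 1 - 0.4904 = 0.5096
v/c = √(0.5096) = 0.7139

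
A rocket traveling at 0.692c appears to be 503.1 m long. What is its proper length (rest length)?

Contracted length L = 503.1 m
γ = 1/√(1 - 0.692²) = 1.3852
L₀ = γL = 1.3852 × 503.1 = 696.9 m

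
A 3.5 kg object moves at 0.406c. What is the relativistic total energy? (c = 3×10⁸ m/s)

γ = 1/√(1 - 0.406²) = 1.0942
mc² = 3.5 × (3×10⁸)² = 3.150×10¹⁷ J
E = γmc² = 1.0942 × 3.150×10¹⁷ = 3.447×10¹⁷ J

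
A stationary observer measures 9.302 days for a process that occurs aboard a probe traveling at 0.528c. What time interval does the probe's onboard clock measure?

Dilated time Δt = 9.302 days
γ = 1/√(1 - 0.528²) = 1.1775
Δt₀ = Δt/γ = 9.302/1.1775 = 7.900 days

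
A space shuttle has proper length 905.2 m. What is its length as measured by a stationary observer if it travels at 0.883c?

Proper length L₀ = 905.2 m
γ = 1/√(1 - 0.883²) = 2.1305
L = L₀/γ = 905.2/2.1305 = 424.9 m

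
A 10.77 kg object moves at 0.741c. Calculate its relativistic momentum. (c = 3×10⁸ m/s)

γ = 1/√(1 - 0.741²) = 1.489
v = 0.741 × 3×10⁸ = 2.223×10⁸ m/s
p = γmv = 1.489 × 10.77 × 2.223×10⁸ = 3.565×10⁹ kg·m/s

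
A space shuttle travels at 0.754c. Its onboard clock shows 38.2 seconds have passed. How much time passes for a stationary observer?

Proper time Δt₀ = 38.2 seconds
γ = 1/√(1 - 0.754²) = 1.52236
Δt = γΔt₀ = 1.52236 × 38.2 = 58.15 seconds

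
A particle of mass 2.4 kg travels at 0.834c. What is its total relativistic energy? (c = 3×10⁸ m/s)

γ = 1/√(1 - 0.834²) = 1.8124
mc² = 2.4 × (3×10⁸)² = 2.160×10¹⁷ J
E = γmc² = 1.8124 × 2.160×10¹⁷ = 3.915×10¹⁷ J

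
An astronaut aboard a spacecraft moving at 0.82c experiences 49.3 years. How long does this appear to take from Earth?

Proper time Δt₀ = 49.3 years
γ = 1/√(1 - 0.82²) = 1.747
Δt = γΔt₀ = 1.747 × 49.3 = 86.13 years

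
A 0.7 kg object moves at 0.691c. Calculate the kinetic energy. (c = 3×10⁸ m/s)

γ = 1/√(1 - 0.691²) = 1.3834
γ - 1 = 0.3834
KE = (γ-1)mc² = 0.3834 × 0.7 × (3×10⁸)² = 2.415×10¹⁶ J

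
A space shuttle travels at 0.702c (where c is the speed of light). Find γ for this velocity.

v/c = 0.702, so (v/c)² = 0.492804
1 - (v/c)² = 0.507196
γ = 1/√(0.507196) = 1.404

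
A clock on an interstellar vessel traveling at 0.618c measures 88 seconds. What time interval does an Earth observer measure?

Proper time Δt₀ = 88 seconds
γ = 1/√(1 - 0.618²) = 1.272
Δt = γΔt₀ = 1.272 × 88 = 111.9 seconds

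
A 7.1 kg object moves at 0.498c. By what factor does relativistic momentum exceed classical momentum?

p_rel = γmv, p_class = mv
Ratio = γ = 1/√(1 - 0.498²) = 1.153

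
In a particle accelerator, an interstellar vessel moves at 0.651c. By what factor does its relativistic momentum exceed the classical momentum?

p_rel = γmv, p_class = mv
Ratio = γ = 1/√(1 - 0.651²)
= 1/√(0.576199) = 1.317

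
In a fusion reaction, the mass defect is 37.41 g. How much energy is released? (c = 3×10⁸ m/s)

Convert mass defect: Δm = 37.41 g = 0.03741 kg
E = Δm·c² = 0.03741 × (3×10⁸)²
= 0.03741 × 9×10¹⁶ = 3.367×10¹⁵ J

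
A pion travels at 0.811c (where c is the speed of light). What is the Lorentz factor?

v/c = 0.811, so (v/c)² = 0.657721
1 - (v/c)² = 0.342279
γ = 1/√(0.342279) = 1.709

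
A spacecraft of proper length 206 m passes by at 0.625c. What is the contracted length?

Proper length L₀ = 206 m
γ = 1/√(1 - 0.625²) = 1.281
L = L₀/γ = 206/1.281 = 160.8 m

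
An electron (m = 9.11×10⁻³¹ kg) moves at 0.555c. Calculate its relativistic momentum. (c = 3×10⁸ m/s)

γ = 1/√(1 - 0.555²) = 1.202
v = 0.555 × 3×10⁸ = 1.665×10⁸ m/s
p = γmv = 1.202 × 9.11×10⁻³¹ × 1.665×10⁸ = 1.823×10⁻²² kg·m/s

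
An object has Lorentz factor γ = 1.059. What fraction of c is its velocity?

From γ = 1/√(1 - v²/c²):
1/γ² = 1/1.059² = 0.8917
v²/c² = 1 - 0.8917 = 0.1083
v/c = √(0.1083) = 0.3291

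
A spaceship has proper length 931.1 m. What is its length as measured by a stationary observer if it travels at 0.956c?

Proper length L₀ = 931.1 m
γ = 1/√(1 - 0.956²) = 3.4087
L = L₀/γ = 931.1/3.4087 = 273.2 m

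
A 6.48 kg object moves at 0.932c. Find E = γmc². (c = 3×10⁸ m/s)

γ = 1/√(1 - 0.932²) = 2.759
mc² = 6.48 × (3×10⁸)² = 5.832×10¹⁷ J
E = γmc² = 2.759 × 5.832×10¹⁷ = 1.609×10¹⁸ J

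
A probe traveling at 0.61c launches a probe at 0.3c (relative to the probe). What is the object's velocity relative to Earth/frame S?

u = (u' + v)/(1 + u'v/c²)
Numerator: 0.3 + 0.61 = 0.91
Denominator: 1 + 0.183 = 1.183
u = 0.91/1.183 = 0.7692c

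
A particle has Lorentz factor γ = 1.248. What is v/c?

From γ = 1/√(1 - v²/c²):
1/γ² = 1/1.248² = 0.64205
v²/c² = 1 - 0.64205 = 0.35795
v/c = √(0.35795) = 0.5983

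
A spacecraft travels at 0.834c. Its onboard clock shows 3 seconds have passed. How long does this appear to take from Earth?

Proper time Δt₀ = 3 seconds
γ = 1/√(1 - 0.834²) = 1.8124
Δt = γΔt₀ = 1.8124 × 3 = 5.437 seconds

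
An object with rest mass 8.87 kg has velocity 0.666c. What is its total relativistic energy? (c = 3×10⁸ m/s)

γ = 1/√(1 - 0.666²) = 1.3406
mc² = 8.87 × (3×10⁸)² = 7.983×10¹⁷ J
E = γmc² = 1.3406 × 7.983×10¹⁷ = 1.070×10¹⁸ J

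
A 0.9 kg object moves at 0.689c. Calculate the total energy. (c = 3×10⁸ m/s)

γ = 1/√(1 - 0.689²) = 1.380
mc² = 0.9 × (3×10⁸)² = 8.100×10¹⁶ J
E = γmc² = 1.380 × 8.100×10¹⁶ = 1.118×10¹⁷ J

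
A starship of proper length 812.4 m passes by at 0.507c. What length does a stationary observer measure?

Proper length L₀ = 812.4 m
γ = 1/√(1 - 0.507²) = 1.1602
L = L₀/γ = 812.4/1.1602 = 700.2 m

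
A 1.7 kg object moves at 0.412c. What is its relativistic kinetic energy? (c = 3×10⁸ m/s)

γ = 1/√(1 - 0.412²) = 1.09747
γ - 1 = 0.09747
KE = (γ-1)mc² = 0.09747 × 1.7 × (3×10⁸)² = 1.491×10¹⁶ J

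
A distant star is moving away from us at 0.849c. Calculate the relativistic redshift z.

β = 0.849
(1+β)/(1-β) = 1.849/0.151 = 12.245
√(12.245) = 3.499
z = 3.499 - 1 = 2.499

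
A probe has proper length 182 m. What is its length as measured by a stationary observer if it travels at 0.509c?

Proper length L₀ = 182 m
γ = 1/√(1 - 0.509²) = 1.1618
L = L₀/γ = 182/1.1618 = 156.7 m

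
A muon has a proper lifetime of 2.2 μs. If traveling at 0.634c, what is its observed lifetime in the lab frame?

Proper lifetime τ₀ = 2.2 μs
γ = 1/√(1 - 0.634²) = 1.293
τ = γτ₀ = 1.293 × 2.2 μs = 2.845 μs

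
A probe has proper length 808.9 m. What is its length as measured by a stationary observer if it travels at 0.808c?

Proper length L₀ = 808.9 m
γ = 1/√(1 - 0.808²) = 1.6973
L = L₀/γ = 808.9/1.6973 = 476.6 m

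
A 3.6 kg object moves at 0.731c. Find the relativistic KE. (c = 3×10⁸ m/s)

γ = 1/√(1 - 0.731²) = 1.4655
γ - 1 = 0.4655
KE = (γ-1)mc² = 0.4655 × 3.6 × (3×10⁸)² = 1.508×10¹⁷ J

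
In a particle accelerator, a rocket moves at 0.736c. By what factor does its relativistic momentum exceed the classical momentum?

p_rel = γmv, p_class = mv
Ratio = γ = 1/√(1 - 0.736²)
= 1/√(0.458304) = 1.477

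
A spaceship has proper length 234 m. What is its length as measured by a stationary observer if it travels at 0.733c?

Proper length L₀ = 234 m
γ = 1/√(1 - 0.733²) = 1.470
L = L₀/γ = 234/1.470 = 159.2 m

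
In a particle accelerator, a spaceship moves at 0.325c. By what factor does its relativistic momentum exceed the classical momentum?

p_rel = γmv, p_class = mv
Ratio = γ = 1/√(1 - 0.325²)
= 1/√(0.894375) = 1.057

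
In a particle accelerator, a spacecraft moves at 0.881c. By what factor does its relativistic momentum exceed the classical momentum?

p_rel = γmv, p_class = mv
Ratio = γ = 1/√(1 - 0.881²)
= 1/√(0.223839) = 2.114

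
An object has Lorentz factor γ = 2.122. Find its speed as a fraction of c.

From γ = 1/√(1 - v²/c²):
1/γ² = 1/2.122² = 0.2221
v²/c² = 1 - 0.2221 = 0.7779
v/c = √(0.7779) = 0.8820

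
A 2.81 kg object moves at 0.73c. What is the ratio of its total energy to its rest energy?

E = γmc², E₀ = mc²
E/E₀ = γ = 1/√(1 - 0.73²) = 1.463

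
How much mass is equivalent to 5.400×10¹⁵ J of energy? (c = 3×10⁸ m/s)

From E = mc², we get m = E/c²
c² = (3×10⁸)² = 9×10¹⁶ m²/s²
m = 5.400×10¹⁵ / 9×10¹⁶ = 0.06000 kg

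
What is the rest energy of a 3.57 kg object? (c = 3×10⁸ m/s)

c² = (3×10⁸)² = 9.000×10¹⁶ m²/s²
E₀ = mc² = 3.57 × 9.000×10¹⁶ = 3.213×10¹⁷ J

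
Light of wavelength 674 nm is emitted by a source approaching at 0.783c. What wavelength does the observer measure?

β = 0.783
Wavelength Doppler factor = √(0.217/1.783) = √(0.1217) = 0.34886
λ_obs = 674 × 0.34886 = 235.1 nm (blueshift)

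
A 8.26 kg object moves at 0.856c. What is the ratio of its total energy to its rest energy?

E = γmc², E₀ = mc²
E/E₀ = γ = 1/√(1 - 0.856²) = 1.934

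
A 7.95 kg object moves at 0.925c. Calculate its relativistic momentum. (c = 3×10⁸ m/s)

γ = 1/√(1 - 0.925²) = 2.6318
v = 0.925 × 3×10⁸ = 2.775×10⁸ m/s
p = γmv = 2.6318 × 7.95 × 2.775×10⁸ = 5.806×10⁹ kg·m/s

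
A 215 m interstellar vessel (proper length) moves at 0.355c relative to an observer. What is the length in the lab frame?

Proper length L₀ = 215 m
γ = 1/√(1 - 0.355²) = 1.0697
L = L₀/γ = 215/1.0697 = 201.0 m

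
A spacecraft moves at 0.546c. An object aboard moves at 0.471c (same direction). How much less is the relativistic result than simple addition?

Classical: u' + v = 0.471 + 0.546 = 1.017c
Relativistic: u = (0.471 + 0.546)/(1 + 0.257166) = 1.017/1.257166 = 0.8090c
Difference: 1.017 - 0.8090 = 0.2080c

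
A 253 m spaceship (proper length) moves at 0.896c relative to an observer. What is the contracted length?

Proper length L₀ = 253 m
γ = 1/√(1 - 0.896²) = 2.252
L = L₀/γ = 253/2.252 = 112.3 m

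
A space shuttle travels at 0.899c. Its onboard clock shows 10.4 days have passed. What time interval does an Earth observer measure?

Proper time Δt₀ = 10.4 days
γ = 1/√(1 - 0.899²) = 2.2834
Δt = γΔt₀ = 2.2834 × 10.4 = 23.75 days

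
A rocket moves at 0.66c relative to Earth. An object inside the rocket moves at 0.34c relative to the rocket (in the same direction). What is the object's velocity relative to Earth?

u = (u' + v)/(1 + u'v/c²)
Numerator: 0.34 + 0.66 = 1
Denominator: 1 + 0.2244 = 1.2244
u = 1/1.2244 = 0.8167c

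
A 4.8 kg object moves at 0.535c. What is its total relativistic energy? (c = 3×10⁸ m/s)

γ = 1/√(1 - 0.535²) = 1.1836
mc² = 4.8 × (3×10⁸)² = 4.320×10¹⁷ J
E = γmc² = 1.1836 × 4.320×10¹⁷ = 5.113×10¹⁷ J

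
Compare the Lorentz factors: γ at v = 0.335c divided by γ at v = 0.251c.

γ₁ = 1/√(1 - 0.335²) = 1.061
γ₂ = 1/√(1 - 0.251²) = 1.033
γ₁/γ₂ = 1.061/1.033 = 1.027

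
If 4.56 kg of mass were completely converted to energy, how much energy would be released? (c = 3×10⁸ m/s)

Using E = mc²:
c² = (3×10⁸)² = 9×10¹⁶ m²/s²
E = 4.56 × 9×10¹⁶ = 4.104×10¹⁷ J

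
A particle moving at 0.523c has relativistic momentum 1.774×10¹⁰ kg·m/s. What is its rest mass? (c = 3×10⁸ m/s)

γ = 1/√(1 - 0.523²) = 1.1733
v = 0.523 × 3×10⁸ = 1.569×10⁸ m/s
m = p/(γv) = 1.774×10¹⁰/(1.1733 × 1.569×10⁸) = 96.37 kg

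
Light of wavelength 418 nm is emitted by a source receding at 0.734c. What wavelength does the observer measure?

β = 0.734
Wavelength Doppler factor = √(1.734/0.266) = √(6.519) = 2.553
λ_obs = 418 × 2.553 = 1067 nm (redshift)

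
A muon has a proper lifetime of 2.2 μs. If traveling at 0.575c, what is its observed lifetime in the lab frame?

Proper lifetime τ₀ = 2.2 μs
γ = 1/√(1 - 0.575²) = 1.2223
τ = γτ₀ = 1.2223 × 2.2 μs = 2.689 μs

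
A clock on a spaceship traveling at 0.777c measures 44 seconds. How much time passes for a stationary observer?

Proper time Δt₀ = 44 seconds
γ = 1/√(1 - 0.777²) = 1.5886
Δt = γΔt₀ = 1.5886 × 44 = 69.90 seconds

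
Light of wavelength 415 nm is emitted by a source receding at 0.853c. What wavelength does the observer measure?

β = 0.853
Wavelength Doppler factor = √(1.853/0.147) = √(12.605) = 3.550
λ_obs = 415 × 3.550 = 1473 nm (redshift)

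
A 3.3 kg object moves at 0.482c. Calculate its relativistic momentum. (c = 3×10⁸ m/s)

γ = 1/√(1 - 0.482²) = 1.1413
v = 0.482 × 3×10⁸ = 1.446×10⁸ m/s
p = γmv = 1.1413 × 3.3 × 1.446×10⁸ = 5.446×10⁸ kg·m/s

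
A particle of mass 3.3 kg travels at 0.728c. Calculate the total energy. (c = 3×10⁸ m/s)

γ = 1/√(1 - 0.728²) = 1.4586
mc² = 3.3 × (3×10⁸)² = 2.970×10¹⁷ J
E = γmc² = 1.4586 × 2.970×10¹⁷ = 4.332×10¹⁷ J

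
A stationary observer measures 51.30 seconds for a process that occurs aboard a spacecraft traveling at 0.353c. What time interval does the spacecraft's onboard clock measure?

Dilated time Δt = 51.30 seconds
γ = 1/√(1 - 0.353²) = 1.0688
Δt₀ = Δt/γ = 51.30/1.0688 = 48.00 seconds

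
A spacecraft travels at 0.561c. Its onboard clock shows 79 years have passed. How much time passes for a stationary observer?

Proper time Δt₀ = 79 years
γ = 1/√(1 - 0.561²) = 1.208
Δt = γΔt₀ = 1.208 × 79 = 95.43 years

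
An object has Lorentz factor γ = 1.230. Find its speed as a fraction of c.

From γ = 1/√(1 - v²/c²):
1/γ² = 1/1.230² = 0.66098
v²/c² = 1 - 0.66098 = 0.33902
v/c = √(0.33902) = 0.5823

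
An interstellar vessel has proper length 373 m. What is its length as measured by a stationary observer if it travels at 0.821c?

Proper length L₀ = 373 m
γ = 1/√(1 - 0.821²) = 1.7515
L = L₀/γ = 373/1.7515 = 213.0 m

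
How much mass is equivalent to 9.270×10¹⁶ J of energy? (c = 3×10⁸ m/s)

From E = mc², we get m = E/c²
c² = (3×10⁸)² = 9×10¹⁶ m²/s²
m = 9.270×10¹⁶ / 9×10¹⁶ = 1.030 kg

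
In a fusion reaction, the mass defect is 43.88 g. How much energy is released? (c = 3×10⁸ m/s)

Convert mass defect: Δm = 43.88 g = 0.04388 kg
E = Δm·c² = 0.04388 × (3×10⁸)²
= 0.04388 × 9×10¹⁶ = 3.949×10¹⁵ J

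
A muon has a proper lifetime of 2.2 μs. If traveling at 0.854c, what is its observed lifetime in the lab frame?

Proper lifetime τ₀ = 2.2 μs
γ = 1/√(1 - 0.854²) = 1.9221
τ = γτ₀ = 1.9221 × 2.2 μs = 4.229 μs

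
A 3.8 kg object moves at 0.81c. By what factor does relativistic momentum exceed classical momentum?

p_rel = γmv, p_class = mv
Ratio = γ = 1/√(1 - 0.81²) = 1.705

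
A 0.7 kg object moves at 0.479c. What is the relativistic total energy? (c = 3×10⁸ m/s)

γ = 1/√(1 - 0.479²) = 1.1392
mc² = 0.7 × (3×10⁸)² = 6.300×10¹⁶ J
E = γmc² = 1.1392 × 6.300×10¹⁶ = 7.177×10¹⁶ J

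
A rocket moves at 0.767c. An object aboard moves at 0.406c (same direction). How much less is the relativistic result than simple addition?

Classical: u' + v = 0.406 + 0.767 = 1.173c
Relativistic: u = (0.406 + 0.767)/(1 + 0.311402) = 1.173/1.311402 = 0.8945c
Difference: 1.173 - 0.8945 = 0.2785c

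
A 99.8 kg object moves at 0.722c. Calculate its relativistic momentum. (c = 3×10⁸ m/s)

γ = 1/√(1 - 0.722²) = 1.445
v = 0.722 × 3×10⁸ = 2.166×10⁸ m/s
p = γmv = 1.445 × 99.8 × 2.166×10⁸ = 3.124×10¹⁰ kg·m/s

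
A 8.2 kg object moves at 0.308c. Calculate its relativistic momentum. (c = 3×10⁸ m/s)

γ = 1/√(1 - 0.308²) = 1.0511
v = 0.308 × 3×10⁸ = 9.240×10⁷ m/s
p = γmv = 1.0511 × 8.2 × 9.240×10⁷ = 7.964×10⁸ kg·m/s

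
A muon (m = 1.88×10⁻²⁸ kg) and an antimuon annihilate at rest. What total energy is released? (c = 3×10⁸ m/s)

Both particles have the same rest mass, so total mass = 2m
E = 2m·c² = 2 × 1.88×10⁻²⁸ × (3×10⁸)²
= 2 × 1.88×10⁻²⁸ × 9×10¹⁶
= 3.384×10⁻¹¹ J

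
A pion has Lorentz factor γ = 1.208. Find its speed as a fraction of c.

From γ = 1/√(1 - v²/c²):
1/γ² = 1/1.208² = 0.6853
v²/c² = 1 - 0.6853 = 0.3147
v/c = √(0.3147) = 0.5610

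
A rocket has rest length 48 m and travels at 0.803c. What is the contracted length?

Proper length L₀ = 48 m
γ = 1/√(1 - 0.803²) = 1.678
L = L₀/γ = 48/1.678 = 28.61 m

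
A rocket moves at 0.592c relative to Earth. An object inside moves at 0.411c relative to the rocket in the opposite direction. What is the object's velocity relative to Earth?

Object's velocity in rocket frame is u' = -0.411c
u = (u' + v)/(1 + u'v/c²) = (v - 0.411)/(1 - 0.411·v/c²)
Numerator: 0.592 - 0.411 = 0.181
Denominator: 1 - 0.243312 = 0.756688
u = 0.181/0.756688 = 0.2392c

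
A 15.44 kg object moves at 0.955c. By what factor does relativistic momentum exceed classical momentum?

p_rel = γmv, p_class = mv
Ratio = γ = 1/√(1 - 0.955²) = 3.371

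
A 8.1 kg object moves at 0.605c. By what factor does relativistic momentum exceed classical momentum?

p_rel = γmv, p_class = mv
Ratio = γ = 1/√(1 - 0.605²) = 1.256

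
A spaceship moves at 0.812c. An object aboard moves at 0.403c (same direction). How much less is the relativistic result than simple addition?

Classical: u' + v = 0.403 + 0.812 = 1.215c
Relativistic: u = (0.403 + 0.812)/(1 + 0.327236) = 1.215/1.327236 = 0.9154c
Difference: 1.215 - 0.9154 = 0.2996c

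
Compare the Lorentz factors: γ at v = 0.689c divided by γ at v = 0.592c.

γ₁ = 1/√(1 - 0.689²) = 1.380
γ₂ = 1/√(1 - 0.592²) = 1.241
γ₁/γ₂ = 1.380/1.241 = 1.112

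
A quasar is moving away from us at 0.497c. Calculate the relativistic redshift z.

β = 0.497
(1+β)/(1-β) = 1.497/0.503 = 2.976143
√(2.976143) = 1.7252
z = 1.7252 - 1 = 0.7252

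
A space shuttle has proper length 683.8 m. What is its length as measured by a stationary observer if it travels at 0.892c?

Proper length L₀ = 683.8 m
γ = 1/√(1 - 0.892²) = 2.212
L = L₀/γ = 683.8/2.212 = 309.1 m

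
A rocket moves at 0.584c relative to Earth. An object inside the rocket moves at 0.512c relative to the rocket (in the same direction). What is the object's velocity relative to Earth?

u = (u' + v)/(1 + u'v/c²)
Numerator: 0.512 + 0.584 = 1.096
Denominator: 1 + 0.299008 = 1.299008
u = 1.096/1.299008 = 0.8437c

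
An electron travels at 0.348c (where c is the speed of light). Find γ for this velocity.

v/c = 0.348, so (v/c)² = 0.121104
1 - (v/c)² = 0.878896
γ = 1/√(0.878896) = 1.067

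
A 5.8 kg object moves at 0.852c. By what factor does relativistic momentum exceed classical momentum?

p_rel = γmv, p_class = mv
Ratio = γ = 1/√(1 - 0.852²) = 1.910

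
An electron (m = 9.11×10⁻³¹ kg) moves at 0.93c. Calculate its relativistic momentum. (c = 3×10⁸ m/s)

γ = 1/√(1 - 0.93²) = 2.7206
v = 0.93 × 3×10⁸ = 2.790×10⁸ m/s
p = γmv = 2.7206 × 9.11×10⁻³¹ × 2.790×10⁸ = 6.915×10⁻²² kg·m/s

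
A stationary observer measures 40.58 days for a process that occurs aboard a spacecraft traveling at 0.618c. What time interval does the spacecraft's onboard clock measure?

Dilated time Δt = 40.58 days
γ = 1/√(1 - 0.618²) = 1.272
Δt₀ = Δt/γ = 40.58/1.272 = 31.90 days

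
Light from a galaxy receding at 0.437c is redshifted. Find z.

β = 0.437
(1+β)/(1-β) = 1.437/0.563 = 2.5524
√(2.5524) = 1.5976
z = 1.5976 - 1 = 0.5976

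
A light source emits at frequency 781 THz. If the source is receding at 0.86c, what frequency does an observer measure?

β = v/c = 0.86
(1-β)/(1+β) = 0.14/1.86 = 0.07527
Doppler factor = √(0.07527) = 0.2744
f_obs = 781 × 0.2744 = 214.3 THz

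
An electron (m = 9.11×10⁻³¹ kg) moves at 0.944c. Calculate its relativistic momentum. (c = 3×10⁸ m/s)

γ = 1/√(1 - 0.944²) = 3.0308
v = 0.944 × 3×10⁸ = 2.832×10⁸ m/s
p = γmv = 3.0308 × 9.11×10⁻³¹ × 2.832×10⁸ = 7.819×10⁻²² kg·m/s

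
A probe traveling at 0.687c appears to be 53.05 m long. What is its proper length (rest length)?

Contracted length L = 53.05 m
γ = 1/√(1 - 0.687²) = 1.3762
L₀ = γL = 1.3762 × 53.05 = 73.01 m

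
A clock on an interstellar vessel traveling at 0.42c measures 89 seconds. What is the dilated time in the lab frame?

Proper time Δt₀ = 89 seconds
γ = 1/√(1 - 0.42²) = 1.1019
Δt = γΔt₀ = 1.1019 × 89 = 98.07 seconds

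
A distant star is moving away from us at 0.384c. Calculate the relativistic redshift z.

β = 0.384
(1+β)/(1-β) = 1.384/0.616 = 2.2468
√(2.2468) = 1.4989
z = 1.4989 - 1 = 0.4989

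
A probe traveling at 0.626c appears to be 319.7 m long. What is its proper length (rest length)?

Contracted length L = 319.7 m
γ = 1/√(1 - 0.626²) = 1.2823
L₀ = γL = 1.2823 × 319.7 = 410.0 m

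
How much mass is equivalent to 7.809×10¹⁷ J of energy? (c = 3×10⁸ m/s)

From E = mc², we get m = E/c²
c² = (3×10⁸)² = 9×10¹⁶ m²/s²
m = 7.809×10¹⁷ / 9×10¹⁶ = 8.677 kg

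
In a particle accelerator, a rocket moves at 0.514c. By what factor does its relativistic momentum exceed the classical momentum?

p_rel = γmv, p_class = mv
Ratio = γ = 1/√(1 - 0.514²)
= 1/√(0.735804) = 1.166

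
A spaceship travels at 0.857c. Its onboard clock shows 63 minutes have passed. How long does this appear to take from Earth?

Proper time Δt₀ = 63 minutes
γ = 1/√(1 - 0.857²) = 1.941
Δt = γΔt₀ = 1.941 × 63 = 122.3 minutes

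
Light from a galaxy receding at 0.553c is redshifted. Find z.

β = 0.553
(1+β)/(1-β) = 1.553/0.447 = 3.474
√(3.474) = 1.8639
z = 1.8639 - 1 = 0.8639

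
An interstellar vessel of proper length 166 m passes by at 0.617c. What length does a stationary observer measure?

Proper length L₀ = 166 m
γ = 1/√(1 - 0.617²) = 1.271
L = L₀/γ = 166/1.271 = 130.6 m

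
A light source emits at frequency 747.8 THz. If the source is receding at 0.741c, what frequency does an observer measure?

β = v/c = 0.741
(1-β)/(1+β) = 0.259/1.741 = 0.1488
Doppler factor = √(0.1488) = 0.3857
f_obs = 747.8 × 0.3857 = 288.4 THz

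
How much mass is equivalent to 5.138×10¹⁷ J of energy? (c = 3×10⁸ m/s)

From E = mc², we get m = E/c²
c² = (3×10⁸)² = 9×10¹⁶ m²/s²
m = 5.138×10¹⁷ / 9×10¹⁶ = 5.709 kg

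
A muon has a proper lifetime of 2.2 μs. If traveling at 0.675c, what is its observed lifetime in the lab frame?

Proper lifetime τ₀ = 2.2 μs
γ = 1/√(1 - 0.675²) = 1.3553
τ = γτ₀ = 1.3553 × 2.2 μs = 2.982 μs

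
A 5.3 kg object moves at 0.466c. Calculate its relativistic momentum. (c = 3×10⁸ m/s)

γ = 1/√(1 - 0.466²) = 1.1302
v = 0.466 × 3×10⁸ = 1.398×10⁸ m/s
p = γmv = 1.1302 × 5.3 × 1.398×10⁸ = 8.374×10⁸ kg·m/s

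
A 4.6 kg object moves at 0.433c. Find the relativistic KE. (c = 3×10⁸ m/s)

γ = 1/√(1 - 0.433²) = 1.1094
γ - 1 = 0.1094
KE = (γ-1)mc² = 0.1094 × 4.6 × (3×10⁸)² = 4.529×10¹⁶ J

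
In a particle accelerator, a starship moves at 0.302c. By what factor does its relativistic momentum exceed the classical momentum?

p_rel = γmv, p_class = mv
Ratio = γ = 1/√(1 - 0.302²)
= 1/√(0.908796) = 1.049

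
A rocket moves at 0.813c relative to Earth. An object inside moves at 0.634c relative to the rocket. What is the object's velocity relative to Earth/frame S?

u = (u' + v)/(1 + u'v/c²)
Numerator: 0.634 + 0.813 = 1.447
Denominator: 1 + 0.515442 = 1.515442
u = 1.447/1.515442 = 0.9548c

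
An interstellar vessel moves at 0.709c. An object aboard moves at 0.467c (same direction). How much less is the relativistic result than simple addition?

Classical: u' + v = 0.467 + 0.709 = 1.176c
Relativistic: u = (0.467 + 0.709)/(1 + 0.331103) = 1.176/1.331103 = 0.8835c
Difference: 1.176 - 0.8835 = 0.2925c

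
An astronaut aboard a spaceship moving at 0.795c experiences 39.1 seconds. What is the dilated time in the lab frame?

Proper time Δt₀ = 39.1 seconds
γ = 1/√(1 - 0.795²) = 1.6485
Δt = γΔt₀ = 1.6485 × 39.1 = 64.46 seconds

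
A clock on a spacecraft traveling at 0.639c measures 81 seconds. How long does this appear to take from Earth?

Proper time Δt₀ = 81 seconds
γ = 1/√(1 - 0.639²) = 1.300
Δt = γΔt₀ = 1.300 × 81 = 105.3 seconds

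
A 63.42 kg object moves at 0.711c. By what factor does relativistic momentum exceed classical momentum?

p_rel = γmv, p_class = mv
Ratio = γ = 1/√(1 - 0.711²) = 1.422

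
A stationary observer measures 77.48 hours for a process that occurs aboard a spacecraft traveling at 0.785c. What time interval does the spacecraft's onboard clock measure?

Dilated time Δt = 77.48 hours
γ = 1/√(1 - 0.785²) = 1.614
Δt₀ = Δt/γ = 77.48/1.614 = 48.00 hours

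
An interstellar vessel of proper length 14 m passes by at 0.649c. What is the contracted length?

Proper length L₀ = 14 m
γ = 1/√(1 - 0.649²) = 1.314
L = L₀/γ = 14/1.314 = 10.65 m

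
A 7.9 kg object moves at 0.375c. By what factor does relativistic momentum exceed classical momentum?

p_rel = γmv, p_class = mv
Ratio = γ = 1/√(1 - 0.375²) = 1.079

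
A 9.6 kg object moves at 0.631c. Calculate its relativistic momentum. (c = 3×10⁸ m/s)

γ = 1/√(1 - 0.631²) = 1.28902
v = 0.631 × 3×10⁸ = 1.893×10⁸ m/s
p = γmv = 1.28902 × 9.6 × 1.893×10⁸ = 2.343×10⁹ kg·m/s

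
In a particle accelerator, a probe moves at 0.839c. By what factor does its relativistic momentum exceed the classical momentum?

p_rel = γmv, p_class = mv
Ratio = γ = 1/√(1 - 0.839²)
= 1/√(0.296079) = 1.838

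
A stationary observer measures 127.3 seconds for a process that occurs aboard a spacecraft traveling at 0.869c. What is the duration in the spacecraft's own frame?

Dilated time Δt = 127.3 seconds
γ = 1/√(1 - 0.869²) = 2.021
Δt₀ = Δt/γ = 127.3/2.021 = 62.99 seconds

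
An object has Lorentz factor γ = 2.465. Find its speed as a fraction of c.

From γ = 1/√(1 - v²/c²):
1/γ² = 1/2.465² = 0.1646
v²/c² = 1 - 0.1646 = 0.8354
v/c = √(0.8354) = 0.9140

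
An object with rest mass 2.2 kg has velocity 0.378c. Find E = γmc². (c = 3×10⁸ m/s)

γ = 1/√(1 - 0.378²) = 1.0801
mc² = 2.2 × (3×10⁸)² = 1.980×10¹⁷ J
E = γmc² = 1.0801 × 1.980×10¹⁷ = 2.139×10¹⁷ J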